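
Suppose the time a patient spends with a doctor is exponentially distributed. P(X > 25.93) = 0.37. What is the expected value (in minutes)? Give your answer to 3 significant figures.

e^(−λ·25.93) = 0.37 ⇒ λ = −ln(0.37)/25.93 = 0.0383437.
Mean = 1/λ = 26.0799 minutes.

26.1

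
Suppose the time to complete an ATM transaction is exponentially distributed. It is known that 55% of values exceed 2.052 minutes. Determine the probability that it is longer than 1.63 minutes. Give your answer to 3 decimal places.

e^(−λ·2.052) = 0.55 ⇒ λ = −ln(0.55)/2.052 = 0.291344.
P(X > 1.63) = e^(−0.291344·1.63) = e^(−0.47489) ≈ 0.622.

0.622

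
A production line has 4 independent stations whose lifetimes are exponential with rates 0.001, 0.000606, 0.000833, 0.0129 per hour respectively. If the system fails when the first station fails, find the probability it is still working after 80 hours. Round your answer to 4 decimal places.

0.2931

The time to first failure is exponential with rate Σλ = 0.001 + 0.000606 + 0.000833 + 0.0129 = 0.015339.
P(min > 80) = e^(−0.015339·80) = e^(−1.2271) ≈ 0.2931.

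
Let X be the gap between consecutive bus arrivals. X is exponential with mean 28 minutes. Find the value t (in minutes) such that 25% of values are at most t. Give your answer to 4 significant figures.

The rate is λ = 1/28 = 0.0357143 per minute.
Set 1 − e^(−λt) = 0.25, so t = −ln(0.75)/λ = 0.28768/0.0357143 ≈ 8.0551 minutes.

8.055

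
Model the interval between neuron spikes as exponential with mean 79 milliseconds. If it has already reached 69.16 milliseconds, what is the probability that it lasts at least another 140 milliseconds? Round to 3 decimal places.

The rate is λ = 1/79 = 0.0126582 per millisecond.
P(X > s+t | X > s) = e^(−λ(s+t))/e^(−λs) = e^(−λt), independent of s = 69.16.
P(X > 140) = e^(−1.7722) ≈ 0.170.

0.170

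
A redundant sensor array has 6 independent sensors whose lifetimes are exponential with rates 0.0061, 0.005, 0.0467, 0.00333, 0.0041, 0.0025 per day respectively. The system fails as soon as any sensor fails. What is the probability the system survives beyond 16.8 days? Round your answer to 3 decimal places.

0.321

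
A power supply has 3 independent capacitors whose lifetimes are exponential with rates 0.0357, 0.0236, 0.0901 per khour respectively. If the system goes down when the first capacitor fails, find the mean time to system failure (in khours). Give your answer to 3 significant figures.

6.69

The time to first failure is exponential with rate Σλ = 0.0357 + 0.0236 + 0.0901 = 0.1494.
E[min] = 1/Σλ = 1/0.1494 = 6.69344 khours.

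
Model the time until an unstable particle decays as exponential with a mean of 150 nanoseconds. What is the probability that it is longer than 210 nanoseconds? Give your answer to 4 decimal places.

0.2466

The rate is λ = 1/150 = 0.00666667 per nanosecond.
P(X > 210) = e^(−λ·210) = e^(−1.4) ≈ 0.2466.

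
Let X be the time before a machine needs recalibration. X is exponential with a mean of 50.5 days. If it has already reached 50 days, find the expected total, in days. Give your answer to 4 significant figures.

The rate is λ = 1/50.5 = 0.019802 per day.
By memorylessness, E[X | X > 50] = 50 + 1/λ = 50 + 50.5 = 100.5 days.

100.5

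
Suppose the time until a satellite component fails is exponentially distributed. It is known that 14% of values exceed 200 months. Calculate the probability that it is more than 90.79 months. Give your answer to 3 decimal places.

e^(−λ·200) = 0.14 ⇒ λ = −ln(0.14)/200 = 0.00983056.
P(X > 90.79) = e^(−0.00983056·90.79) = e^(−0.89252) ≈ 0.410.

0.410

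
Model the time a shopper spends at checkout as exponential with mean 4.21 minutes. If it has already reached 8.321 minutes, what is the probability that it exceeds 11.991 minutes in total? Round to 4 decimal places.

The rate is λ = 1/4.21 = 0.23753 per minute.
By the memoryless property, P(X > 8.321+3.67 | X > 8.321) = P(X > 3.67).
P(X > 3.67) = e^(−0.87173) ≈ 0.4182.

0.4182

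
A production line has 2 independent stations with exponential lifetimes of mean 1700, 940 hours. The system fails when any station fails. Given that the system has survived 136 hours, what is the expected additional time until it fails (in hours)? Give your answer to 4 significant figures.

First-failure rate Σλ = 1/1700 + 1/940 = 0.00165207.
By memorylessness the expected residual is 1/Σλ = 605.303 hours, regardless of the 136 already elapsed.

605.3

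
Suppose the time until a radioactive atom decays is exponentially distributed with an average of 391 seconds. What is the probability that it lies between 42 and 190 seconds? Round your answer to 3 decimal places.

The rate is λ = 1/391 = 0.00255754 per second.
P(42 < X < 190) = e^(−λ·42) − e^(−λ·190) = 0.89815 − 0.61512 ≈ 0.283.

0.283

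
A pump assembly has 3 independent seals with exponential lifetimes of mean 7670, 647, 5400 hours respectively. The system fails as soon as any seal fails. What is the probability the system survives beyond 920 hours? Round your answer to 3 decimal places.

0.180

The first failure time is exponential with rate Σλ_i = 1/7670 + 1/647 + 1/5400 = 0.00186116 per hour.
P(min > 920) = e^(−0.00186116·920) = e^(−1.7123) ≈ 0.180.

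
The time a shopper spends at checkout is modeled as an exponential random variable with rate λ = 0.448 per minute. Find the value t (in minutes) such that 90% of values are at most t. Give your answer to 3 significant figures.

5.14

Set 1 − e^(−λt) = 0.9, so t = −ln(0.1)/λ = 2.3026/0.448 ≈ 5.1397 minutes.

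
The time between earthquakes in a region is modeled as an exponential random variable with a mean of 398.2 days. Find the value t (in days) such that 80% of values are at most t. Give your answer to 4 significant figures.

640.9

The rate is λ = 1/398.2 = 0.0025113 per day.
Set 1 − e^(−λt) = 0.8, so t = −ln(0.2)/λ = 1.6094/0.0025113 ≈ 640.878 days.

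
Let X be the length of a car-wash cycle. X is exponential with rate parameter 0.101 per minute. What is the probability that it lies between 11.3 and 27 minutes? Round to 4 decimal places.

P(11.3 < X < 27) = e^(−λ·11.3) − e^(−λ·27) = 0.31940 − 0.06542 ≈ 0.2540.

0.2540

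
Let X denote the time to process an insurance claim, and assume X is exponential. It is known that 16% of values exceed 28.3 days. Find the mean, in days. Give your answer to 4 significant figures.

15.44

e^(−λ·28.3) = 0.16 ⇒ λ = −ln(0.16)/28.3 = 0.0647555.
Mean = 1/λ = 15.4427 days.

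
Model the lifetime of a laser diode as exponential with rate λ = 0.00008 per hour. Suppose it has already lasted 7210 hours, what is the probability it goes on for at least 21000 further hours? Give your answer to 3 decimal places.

P(X > s+t | X > s) = e^(−λ(s+t))/e^(−λs) = e^(−λt), independent of s = 7210.
P(X > 21000) = e^(−1.68) ≈ 0.186.

0.186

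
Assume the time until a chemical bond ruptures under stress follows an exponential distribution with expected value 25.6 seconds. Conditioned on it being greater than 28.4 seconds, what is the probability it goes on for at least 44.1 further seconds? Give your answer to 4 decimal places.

0.1786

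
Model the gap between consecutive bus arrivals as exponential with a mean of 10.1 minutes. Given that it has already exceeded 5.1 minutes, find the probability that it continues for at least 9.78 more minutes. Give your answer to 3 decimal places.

0.380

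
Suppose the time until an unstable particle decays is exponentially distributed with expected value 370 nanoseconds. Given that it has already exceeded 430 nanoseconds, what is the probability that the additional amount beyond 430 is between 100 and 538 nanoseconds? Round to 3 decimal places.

0.530

The rate is λ = 1/370 = 0.0027027 per nanosecond.
Memoryless: the residual past 430 is again Exp(λ).
P(100 < residual < 538) = e^(−λ·100) − e^(−λ·538) = 0.76317 − 0.23362 ≈ 0.530.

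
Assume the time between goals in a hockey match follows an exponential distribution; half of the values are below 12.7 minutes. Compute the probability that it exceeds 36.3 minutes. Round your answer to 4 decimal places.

For an exponential, median = ln(2)/λ, so λ = ln 2 / 12.7 = 0.0545785 per minute.
P(X > 36.3) = e^(−λ·36.3) = e^(−1.9812) ≈ 0.1379.

0.1379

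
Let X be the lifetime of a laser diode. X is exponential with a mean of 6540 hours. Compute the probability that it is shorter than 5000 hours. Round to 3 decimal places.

The rate is λ = 1/6540 = 0.000152905 per hour.
P(X ≤ 5000) = 1 − e^(−λ·5000) = 1 − e^(−0.76453) ≈ 0.534.

0.534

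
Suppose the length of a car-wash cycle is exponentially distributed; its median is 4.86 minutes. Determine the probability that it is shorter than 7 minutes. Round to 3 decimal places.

0.632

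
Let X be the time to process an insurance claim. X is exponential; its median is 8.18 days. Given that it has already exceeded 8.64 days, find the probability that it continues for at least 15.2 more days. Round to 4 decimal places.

0.2758

For an exponential, median = ln(2)/λ, so λ = ln 2 / 8.18 = 0.0847368 per day.
P(X > s+t | X > s) = e^(−λ(s+t))/e^(−λs) = e^(−λt), independent of s = 8.64.
P(X > 15.2) = e^(−1.288) ≈ 0.2758.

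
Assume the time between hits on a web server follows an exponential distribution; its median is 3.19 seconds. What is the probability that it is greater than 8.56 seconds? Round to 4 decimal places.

For an exponential, median = ln(2)/λ, so λ = ln 2 / 3.19 = 0.217288 per second.
P(X > 8.56) = e^(−λ·8.56) = e^(−1.86) ≈ 0.1557.

0.1557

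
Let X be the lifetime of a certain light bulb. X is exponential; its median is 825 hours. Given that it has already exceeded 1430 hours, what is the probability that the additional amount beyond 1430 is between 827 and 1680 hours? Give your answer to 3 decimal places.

0.255

For an exponential, median = ln(2)/λ, so λ = ln 2 / 825 = 0.000840178 per hour.
Memoryless: the residual past 1430 is again Exp(λ).
P(827 < residual < 1680) = e^(−λ·827) − e^(−λ·1680) = 0.49916 − 0.24378 ≈ 0.255.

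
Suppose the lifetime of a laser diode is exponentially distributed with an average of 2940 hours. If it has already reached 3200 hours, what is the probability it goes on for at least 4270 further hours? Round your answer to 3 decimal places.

0.234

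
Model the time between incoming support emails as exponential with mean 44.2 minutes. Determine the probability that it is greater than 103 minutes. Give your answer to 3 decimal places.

The rate is λ = 1/44.2 = 0.0226244 per minute.
P(X > 103) = e^(−λ·103) = e^(−2.3303) ≈ 0.097.

0.097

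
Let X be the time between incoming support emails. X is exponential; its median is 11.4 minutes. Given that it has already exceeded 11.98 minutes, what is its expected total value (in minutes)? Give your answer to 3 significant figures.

28.4

For an exponential, median = ln(2)/λ, so λ = ln 2 / 11.4 = 0.0608024 per minute.
By memorylessness, E[X | X > 11.98] = 11.98 + 1/λ = 11.98 + 16.4467 = 28.4267 minutes.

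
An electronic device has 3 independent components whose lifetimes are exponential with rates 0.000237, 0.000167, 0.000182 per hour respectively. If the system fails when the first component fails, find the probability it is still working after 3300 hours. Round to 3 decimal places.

0.145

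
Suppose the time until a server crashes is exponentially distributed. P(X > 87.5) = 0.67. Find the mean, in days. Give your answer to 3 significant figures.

218

e^(−λ·87.5) = 0.67 ⇒ λ = −ln(0.67)/87.5 = 0.00457689.
Mean = 1/λ = 218.489 days.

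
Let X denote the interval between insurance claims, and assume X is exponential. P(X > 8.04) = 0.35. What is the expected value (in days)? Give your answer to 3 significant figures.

e^(−λ·8.04) = 0.35 ⇒ λ = −ln(0.35)/8.04 = 0.130575.
Mean = 1/λ = 7.65844 days.

7.66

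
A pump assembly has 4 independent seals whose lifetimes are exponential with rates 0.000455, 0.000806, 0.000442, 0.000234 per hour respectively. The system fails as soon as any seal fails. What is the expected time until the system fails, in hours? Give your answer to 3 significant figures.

516

The time to first failure is exponential with rate Σλ = 0.000455 + 0.000806 + 0.000442 + 0.000234 = 0.001937.
E[min] = 1/Σλ = 1/0.001937 = 516.262 hours.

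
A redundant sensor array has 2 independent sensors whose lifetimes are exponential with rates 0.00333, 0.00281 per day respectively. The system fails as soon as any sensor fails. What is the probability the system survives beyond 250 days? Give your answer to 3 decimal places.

0.215

The time to first failure is exponential with rate Σλ = 0.00333 + 0.00281 = 0.00614.
P(min > 250) = e^(−0.00614·250) = e^(−1.535) ≈ 0.215.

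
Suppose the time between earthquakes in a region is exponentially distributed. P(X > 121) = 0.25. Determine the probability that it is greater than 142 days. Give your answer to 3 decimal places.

0.197

e^(−λ·121) = 0.25 ⇒ λ = −ln(0.25)/121 = 0.011457.
P(X > 142) = e^(−0.011457·142) = e^(−1.6269) ≈ 0.197.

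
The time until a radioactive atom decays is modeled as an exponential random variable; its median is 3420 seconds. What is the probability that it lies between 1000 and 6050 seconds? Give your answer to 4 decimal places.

For an exponential, median = ln(2)/λ, so λ = ln 2 / 3420 = 0.000202675 per second.
P(1000 < X < 6050) = e^(−λ·1000) − e^(−λ·6050) = 0.81654 − 0.29341 ≈ 0.5231.

0.5231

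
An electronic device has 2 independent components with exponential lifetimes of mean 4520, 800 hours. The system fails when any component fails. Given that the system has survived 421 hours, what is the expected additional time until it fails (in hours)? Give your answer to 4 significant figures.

679.7

First-failure rate Σλ = 1/4520 + 1/800 = 0.00147124.
By memorylessness the expected residual is 1/Σλ = 679.699 hours, regardless of the 421 already elapsed.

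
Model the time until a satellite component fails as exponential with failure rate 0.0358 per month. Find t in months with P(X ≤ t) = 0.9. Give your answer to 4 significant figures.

Set 1 − e^(−λt) = 0.9, so t = −ln(0.1)/λ = 2.3026/0.0358 ≈ 64.318 months.

64.32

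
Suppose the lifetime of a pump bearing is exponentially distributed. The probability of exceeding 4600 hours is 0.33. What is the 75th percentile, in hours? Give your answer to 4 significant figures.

5752

e^(−λ·4600) = 0.33 ⇒ λ = −ln(0.33)/4600 = 0.000241014.
75th percentile: 1 − e^(−λt) = 0.75, t = −ln(0.25)/λ = 5751.93 hours.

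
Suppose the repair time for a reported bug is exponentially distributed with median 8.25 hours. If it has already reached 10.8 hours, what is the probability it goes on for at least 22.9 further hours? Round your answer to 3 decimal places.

0.146

For an exponential, median = ln(2)/λ, so λ = ln 2 / 8.25 = 0.0840178 per hour.
By the memoryless property, P(X > 10.8+22.9 | X > 10.8) = P(X > 22.9).
P(X > 22.9) = e^(−1.924) ≈ 0.146.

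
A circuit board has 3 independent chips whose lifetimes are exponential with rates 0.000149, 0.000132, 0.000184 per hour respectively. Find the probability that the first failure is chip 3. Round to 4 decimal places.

0.3957

The time to first failure is exponential with rate Σλ = 0.000149 + 0.000132 + 0.000184 = 0.000465.
P(chip 3 first) = λ_3/Σλ = 0.000184/0.000465 ≈ 0.3957.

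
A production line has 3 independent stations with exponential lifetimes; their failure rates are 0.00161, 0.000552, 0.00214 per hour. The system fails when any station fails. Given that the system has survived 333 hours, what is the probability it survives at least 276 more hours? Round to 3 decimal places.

0.305

Time to first failure ~ Exp(Σλ) with Σλ = 0.004302.
By memorylessness, P(T > 333+276 | T > 333) = P(T > 276) = e^(−0.004302·276) ≈ 0.305.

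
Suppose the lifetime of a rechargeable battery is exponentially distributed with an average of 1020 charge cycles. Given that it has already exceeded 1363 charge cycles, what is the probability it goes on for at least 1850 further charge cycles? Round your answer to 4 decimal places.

The rate is λ = 1/1020 = 0.000980392 per charge cycle.
P(X > s+t | X > s) = e^(−λ(s+t))/e^(−λs) = e^(−λt), independent of s = 1363.
P(X > 1850) = e^(−1.8137) ≈ 0.1630.

0.1630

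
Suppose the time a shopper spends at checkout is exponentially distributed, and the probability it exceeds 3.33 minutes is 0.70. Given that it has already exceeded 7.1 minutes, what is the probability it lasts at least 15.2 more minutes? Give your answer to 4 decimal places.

0.1963

From e^(−λ·3.33) = 0.70, λ = −ln(0.70)/3.33 = 0.10711.
Memoryless: P(X > 7.1+15.2 | X > 7.1) = P(X > 15.2) = e^(−0.10711·15.2) ≈ 0.1963.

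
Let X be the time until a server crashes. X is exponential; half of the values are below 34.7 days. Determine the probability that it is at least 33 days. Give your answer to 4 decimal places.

0.5173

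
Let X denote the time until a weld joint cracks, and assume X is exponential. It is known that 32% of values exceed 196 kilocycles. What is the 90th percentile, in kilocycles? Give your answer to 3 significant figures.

396

e^(−λ·196) = 0.32 ⇒ λ = −ln(0.32)/196 = 0.00581344.
90th percentile: 1 − e^(−λt) = 0.9, t = −ln(0.1)/λ = 396.08 kilocycles.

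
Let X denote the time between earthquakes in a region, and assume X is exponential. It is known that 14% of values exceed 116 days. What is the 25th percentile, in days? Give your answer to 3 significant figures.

17.0

e^(−λ·116) = 0.14 ⇒ λ = −ln(0.14)/116 = 0.0169492.
25th percentile: 1 − e^(−λt) = 0.25, t = −ln(0.75)/λ = 16.9731 days.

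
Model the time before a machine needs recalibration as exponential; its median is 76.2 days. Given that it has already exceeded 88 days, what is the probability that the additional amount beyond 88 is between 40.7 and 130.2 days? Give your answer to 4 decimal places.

For an exponential, median = ln(2)/λ, so λ = ln 2 / 76.2 = 0.00909642 per day.
Memoryless: the residual past 88 is again Exp(λ).
P(40.7 < residual < 130.2) = e^(−λ·40.7) − e^(−λ·130.2) = 0.69058 − 0.30594 ≈ 0.3846.

0.3846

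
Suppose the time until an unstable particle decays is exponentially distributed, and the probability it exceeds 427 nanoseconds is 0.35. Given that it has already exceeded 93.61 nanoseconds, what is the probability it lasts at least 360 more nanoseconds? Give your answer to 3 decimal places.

From e^(−λ·427) = 0.35, λ = −ln(0.35)/427 = 0.0024586.
Memoryless: P(X > 93.61+360 | X > 93.61) = P(X > 360) = e^(−0.0024586·360) ≈ 0.413.

0.413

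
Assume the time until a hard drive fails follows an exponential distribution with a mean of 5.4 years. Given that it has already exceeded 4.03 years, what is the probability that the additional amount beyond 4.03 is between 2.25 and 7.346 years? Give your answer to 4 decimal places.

The rate is λ = 1/5.4 = 0.185185 per year.
Memoryless: the residual past 4.03 is again Exp(λ).
P(2.25 < residual < 7.346) = e^(−λ·2.25) − e^(−λ·7.346) = 0.65924 − 0.25657 ≈ 0.4027.

0.4027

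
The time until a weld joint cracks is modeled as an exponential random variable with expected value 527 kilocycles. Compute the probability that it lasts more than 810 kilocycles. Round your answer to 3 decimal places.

0.215

The rate is λ = 1/527 = 0.00189753 per kilocycle.
P(X > 810) = e^(−λ·810) = e^(−1.537) ≈ 0.215.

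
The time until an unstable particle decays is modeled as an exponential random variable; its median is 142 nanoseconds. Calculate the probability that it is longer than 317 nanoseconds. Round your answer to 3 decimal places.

0.213

For an exponential, median = ln(2)/λ, so λ = ln 2 / 142 = 0.00488132 per nanosecond.
P(X > 317) = e^(−λ·317) = e^(−1.5474) ≈ 0.213.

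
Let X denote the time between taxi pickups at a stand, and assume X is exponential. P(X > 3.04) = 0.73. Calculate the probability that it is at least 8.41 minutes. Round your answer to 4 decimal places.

e^(−λ·3.04) = 0.73 ⇒ λ = −ln(0.73)/3.04 = 0.103523.
P(X > 8.41) = e^(−0.103523·8.41) = e^(−0.87063) ≈ 0.4187.

0.4187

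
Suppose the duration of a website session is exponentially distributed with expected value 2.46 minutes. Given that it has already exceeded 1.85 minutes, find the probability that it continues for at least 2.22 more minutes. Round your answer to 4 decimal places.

0.4056

The rate is λ = 1/2.46 = 0.406504 per minute.
The exponential is memoryless, so the remaining time is again Exp(λ): the condition X > 1.85 is irrelevant.
P(X > 2.22) = e^(−0.90244) ≈ 0.4056.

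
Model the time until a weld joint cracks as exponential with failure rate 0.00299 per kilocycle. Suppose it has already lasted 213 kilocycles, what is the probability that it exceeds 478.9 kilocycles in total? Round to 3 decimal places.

0.452

By the memoryless property, P(X > 213+265.9 | X > 213) = P(X > 265.9).
P(X > 265.9) = e^(−0.79504) ≈ 0.452.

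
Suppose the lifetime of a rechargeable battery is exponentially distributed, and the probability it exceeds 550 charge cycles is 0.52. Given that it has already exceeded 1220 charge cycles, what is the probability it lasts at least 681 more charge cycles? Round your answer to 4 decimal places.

0.4450

From e^(−λ·550) = 0.52, λ = −ln(0.52)/550 = 0.00118896.
Memoryless: P(X > 1220+681 | X > 1220) = P(X > 681) = e^(−0.00118896·681) ≈ 0.4450.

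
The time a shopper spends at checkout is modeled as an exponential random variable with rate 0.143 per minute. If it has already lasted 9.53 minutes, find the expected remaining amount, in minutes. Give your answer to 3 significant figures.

By memorylessness, the remaining amount past any threshold is again Exp(λ) with mean 1/λ = 6.99301 minutes.

6.99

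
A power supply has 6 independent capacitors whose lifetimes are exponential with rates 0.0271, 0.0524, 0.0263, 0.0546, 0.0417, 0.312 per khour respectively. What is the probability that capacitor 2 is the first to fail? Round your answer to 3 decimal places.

The time to first failure is exponential with rate Σλ = 0.0271 + 0.0524 + 0.0263 + 0.0546 + 0.0417 + 0.312 = 0.5141.
P(capacitor 2 first) = λ_2/Σλ = 0.0524/0.5141 ≈ 0.102.

0.102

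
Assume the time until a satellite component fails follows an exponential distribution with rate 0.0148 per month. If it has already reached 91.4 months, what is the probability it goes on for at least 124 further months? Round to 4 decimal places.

0.1596

The exponential is memoryless, so the remaining time is again Exp(λ): the condition X > 91.4 is irrelevant.
P(X > 124) = e^(−1.8352) ≈ 0.1596.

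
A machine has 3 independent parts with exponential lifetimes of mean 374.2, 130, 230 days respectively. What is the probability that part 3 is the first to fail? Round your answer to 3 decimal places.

0.296

Rates: λ_i = 1/mean_i → 0.00267237, 0.00769231, 0.00434783; Σλ = 0.0147125.
P(part 3 first) = λ_3/Σλ = 0.00434783/0.0147125 ≈ 0.296.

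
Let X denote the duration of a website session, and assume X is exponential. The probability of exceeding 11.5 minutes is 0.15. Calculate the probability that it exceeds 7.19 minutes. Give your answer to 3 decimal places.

e^(−λ·11.5) = 0.15 ⇒ λ = −ln(0.15)/11.5 = 0.164967.
P(X > 7.19) = e^(−0.164967·7.19) = e^(−1.1861) ≈ 0.305.

0.305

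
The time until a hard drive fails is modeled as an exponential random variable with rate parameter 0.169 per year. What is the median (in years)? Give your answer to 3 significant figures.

4.10

Set 1 − e^(−λt) = 0.5, so t = −ln(0.5)/λ = 0.69315/0.169 ≈ 4.10146 years.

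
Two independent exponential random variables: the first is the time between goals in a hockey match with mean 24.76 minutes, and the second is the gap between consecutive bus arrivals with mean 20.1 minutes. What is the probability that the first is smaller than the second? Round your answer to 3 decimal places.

λ_1 = 1/24.76 = 0.0403877, λ_2 = 1/20.1 = 0.0497512.
For independent exponentials, P(the first < the second) = λ_1/(λ_1+λ_2) = 0.0403877/0.090139 ≈ 0.448.

0.448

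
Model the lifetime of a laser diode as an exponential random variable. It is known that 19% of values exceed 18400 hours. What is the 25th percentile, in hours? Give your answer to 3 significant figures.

e^(−λ·18400) = 0.19 ⇒ λ = −ln(0.19)/18400 = 0.0000902571.
25th percentile: 1 − e^(−λt) = 0.25, t = −ln(0.75)/λ = 3187.36 hours.

3190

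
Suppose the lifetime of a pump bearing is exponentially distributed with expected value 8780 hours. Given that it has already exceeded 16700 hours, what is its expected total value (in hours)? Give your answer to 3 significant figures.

25500

The rate is λ = 1/8780 = 0.000113895 per hour.
By memorylessness, E[X | X > 16700] = 16700 + 1/λ = 16700 + 8780 = 25480 hours.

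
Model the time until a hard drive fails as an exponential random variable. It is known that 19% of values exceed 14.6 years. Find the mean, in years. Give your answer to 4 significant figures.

e^(−λ·14.6) = 0.19 ⇒ λ = −ln(0.19)/14.6 = 0.113749.
Mean = 1/λ = 8.79131 years.

8.791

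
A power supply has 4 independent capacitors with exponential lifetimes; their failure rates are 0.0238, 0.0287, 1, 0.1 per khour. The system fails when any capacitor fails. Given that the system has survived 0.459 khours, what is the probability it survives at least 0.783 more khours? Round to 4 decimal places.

0.4056

Time to first failure ~ Exp(Σλ) with Σλ = 1.1525.
By memorylessness, P(T > 0.459+0.783 | T > 0.459) = P(T > 0.783) = e^(−1.1525·0.783) ≈ 0.4056.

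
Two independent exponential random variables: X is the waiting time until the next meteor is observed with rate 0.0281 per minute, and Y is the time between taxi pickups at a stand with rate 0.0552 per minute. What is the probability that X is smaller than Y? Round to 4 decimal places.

λ_1 = 0.0281, λ_2 = 0.0552.
For independent exponentials, P(X < Y) = λ_1/(λ_1+λ_2) = 0.0281/0.0833 ≈ 0.3373.

0.3373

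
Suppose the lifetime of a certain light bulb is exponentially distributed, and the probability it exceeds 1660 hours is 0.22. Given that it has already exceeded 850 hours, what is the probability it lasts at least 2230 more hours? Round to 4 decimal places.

0.1308

From e^(−λ·1660) = 0.22, λ = −ln(0.22)/1660 = 0.000912125.
Memoryless: P(X > 850+2230 | X > 850) = P(X > 2230) = e^(−0.000912125·2230) ≈ 0.1308.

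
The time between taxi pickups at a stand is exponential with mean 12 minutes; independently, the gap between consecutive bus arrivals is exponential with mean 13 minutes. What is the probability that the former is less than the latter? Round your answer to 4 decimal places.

λ_1 = 1/12 = 0.0833333, λ_2 = 1/13 = 0.0769231.
For independent exponentials, P(the former < the latter) = λ_1/(λ_1+λ_2) = 0.0833333/0.160256 ≈ 0.5200.

0.5200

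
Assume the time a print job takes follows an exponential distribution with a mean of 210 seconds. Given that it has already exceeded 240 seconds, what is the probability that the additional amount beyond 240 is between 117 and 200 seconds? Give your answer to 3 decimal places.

The rate is λ = 1/210 = 0.0047619 per second.
Memoryless: the residual past 240 is again Exp(λ).
P(117 < residual < 200) = e^(−λ·117) − e^(−λ·200) = 0.57284 − 0.38582 ≈ 0.187.

0.187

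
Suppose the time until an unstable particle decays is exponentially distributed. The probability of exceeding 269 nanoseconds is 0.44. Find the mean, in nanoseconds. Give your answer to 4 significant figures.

327.7

e^(−λ·269) = 0.44 ⇒ λ = −ln(0.44)/269 = 0.00305197.
Mean = 1/λ = 327.657 nanoseconds.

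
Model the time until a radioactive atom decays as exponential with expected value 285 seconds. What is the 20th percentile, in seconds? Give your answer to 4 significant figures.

The rate is λ = 1/285 = 0.00350877 per second.
Set 1 − e^(−λt) = 0.2, so t = −ln(0.8)/λ = 0.22314/0.00350877 ≈ 63.5959 seconds.

63.60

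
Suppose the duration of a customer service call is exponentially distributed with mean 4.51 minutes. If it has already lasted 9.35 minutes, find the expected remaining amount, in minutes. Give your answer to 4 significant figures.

4.510

The rate is λ = 1/4.51 = 0.221729 per minute.
By memorylessness, the remaining amount past any threshold is again Exp(λ) with mean 1/λ = 4.51 minutes.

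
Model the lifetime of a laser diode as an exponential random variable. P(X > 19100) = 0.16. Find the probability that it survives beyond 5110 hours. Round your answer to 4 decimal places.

e^(−λ·19100) = 0.16 ⇒ λ = −ln(0.16)/19100 = 0.0000959467.
P(X > 5110) = e^(−0.0000959467·5110) = e^(−0.49029) ≈ 0.6125.

0.6125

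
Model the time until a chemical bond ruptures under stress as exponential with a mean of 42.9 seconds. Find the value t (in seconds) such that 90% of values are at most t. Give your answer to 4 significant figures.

The rate is λ = 1/42.9 = 0.02331 per second.
Set 1 − e^(−λt) = 0.9, so t = −ln(0.1)/λ = 2.3026/0.02331 ≈ 98.7809 seconds.

98.78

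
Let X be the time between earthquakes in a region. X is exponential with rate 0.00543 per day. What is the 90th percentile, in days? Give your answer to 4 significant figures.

424.0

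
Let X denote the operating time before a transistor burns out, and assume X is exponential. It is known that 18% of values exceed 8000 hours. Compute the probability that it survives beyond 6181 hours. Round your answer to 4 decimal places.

e^(−λ·8000) = 0.18 ⇒ λ = −ln(0.18)/8000 = 0.00021435.
P(X > 6181) = e^(−0.00021435·6181) = e^(−1.3249) ≈ 0.2658.

0.2658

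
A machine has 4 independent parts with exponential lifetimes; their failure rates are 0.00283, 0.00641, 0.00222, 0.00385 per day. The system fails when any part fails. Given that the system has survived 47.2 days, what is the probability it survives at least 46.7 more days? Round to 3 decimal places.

0.489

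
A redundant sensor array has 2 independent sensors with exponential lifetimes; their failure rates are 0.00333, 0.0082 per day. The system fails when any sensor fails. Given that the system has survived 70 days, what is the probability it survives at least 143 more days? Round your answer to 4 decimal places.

0.1923

Time to first failure ~ Exp(Σλ) with Σλ = 0.01153.
By memorylessness, P(T > 70+143 | T > 70) = P(T > 143) = e^(−0.01153·143) ≈ 0.1923.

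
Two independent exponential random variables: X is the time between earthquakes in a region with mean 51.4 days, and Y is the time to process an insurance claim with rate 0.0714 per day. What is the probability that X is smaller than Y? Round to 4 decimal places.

0.2141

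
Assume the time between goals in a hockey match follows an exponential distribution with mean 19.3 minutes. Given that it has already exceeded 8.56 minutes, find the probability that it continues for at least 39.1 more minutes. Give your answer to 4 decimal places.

0.1319

The rate is λ = 1/19.3 = 0.0518135 per minute.
P(X > s+t | X > s) = e^(−λ(s+t))/e^(−λs) = e^(−λt), independent of s = 8.56.
P(X > 39.1) = e^(−2.0259) ≈ 0.1319.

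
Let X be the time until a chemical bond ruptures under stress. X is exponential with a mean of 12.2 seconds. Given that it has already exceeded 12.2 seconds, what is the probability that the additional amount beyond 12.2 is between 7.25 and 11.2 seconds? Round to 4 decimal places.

0.1527

The rate is λ = 1/12.2 = 0.0819672 per second.
Memoryless: the residual past 12.2 is again Exp(λ).
P(7.25 < residual < 11.2) = e^(−λ·7.25) − e^(−λ·11.2) = 0.55197 − 0.39930 ≈ 0.1527.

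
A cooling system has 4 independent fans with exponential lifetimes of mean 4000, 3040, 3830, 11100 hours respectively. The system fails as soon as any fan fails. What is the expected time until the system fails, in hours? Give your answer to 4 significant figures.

1075

The first failure time is exponential with rate Σλ_i = 1/4000 + 1/3040 + 1/3830 + 1/11100 = 0.000930134 per hour.
E[min] = 1/Σλ = 1/0.000930134 = 1075.11 hours.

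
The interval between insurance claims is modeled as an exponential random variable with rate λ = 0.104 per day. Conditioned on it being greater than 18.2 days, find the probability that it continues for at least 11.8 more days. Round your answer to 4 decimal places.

0.2931

P(X > s+t | X > s) = e^(−λ(s+t))/e^(−λs) = e^(−λt), independent of s = 18.2.
P(X > 11.8) = e^(−1.2272) ≈ 0.2931.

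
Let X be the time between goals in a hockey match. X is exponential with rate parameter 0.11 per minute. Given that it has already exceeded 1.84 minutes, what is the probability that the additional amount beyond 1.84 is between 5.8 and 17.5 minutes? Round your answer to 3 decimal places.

0.382

Memoryless: the residual past 1.84 is again Exp(λ).
P(5.8 < residual < 17.5) = e^(−λ·5.8) − e^(−λ·17.5) = 0.52835 − 0.14588 ≈ 0.382.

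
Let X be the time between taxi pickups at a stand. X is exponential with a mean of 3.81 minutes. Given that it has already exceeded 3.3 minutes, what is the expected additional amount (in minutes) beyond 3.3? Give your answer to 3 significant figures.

3.81

The rate is λ = 1/3.81 = 0.262467 per minute.
By memorylessness, the remaining amount past any threshold is again Exp(λ) with mean 1/λ = 3.81 minutes.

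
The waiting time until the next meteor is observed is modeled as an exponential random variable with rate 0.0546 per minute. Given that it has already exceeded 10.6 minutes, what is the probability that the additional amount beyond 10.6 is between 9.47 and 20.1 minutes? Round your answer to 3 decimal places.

0.263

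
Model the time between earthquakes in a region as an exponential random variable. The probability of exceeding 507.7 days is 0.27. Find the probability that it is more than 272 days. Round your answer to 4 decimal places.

0.4959

e^(−λ·507.7) = 0.27 ⇒ λ = −ln(0.27)/507.7 = 0.00257895.
P(X > 272) = e^(−0.00257895·272) = e^(−0.70147) ≈ 0.4959.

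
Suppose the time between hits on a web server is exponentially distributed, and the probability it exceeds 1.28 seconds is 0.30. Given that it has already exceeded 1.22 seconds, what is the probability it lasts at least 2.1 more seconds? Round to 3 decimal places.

0.139

From e^(−λ·1.28) = 0.30, λ = −ln(0.30)/1.28 = 0.940604.
Memoryless: P(X > 1.22+2.1 | X > 1.22) = P(X > 2.1) = e^(−0.940604·2.1) ≈ 0.139.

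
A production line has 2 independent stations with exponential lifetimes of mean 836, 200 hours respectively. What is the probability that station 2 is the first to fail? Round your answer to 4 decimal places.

0.8069

Rates: λ_i = 1/mean_i → 0.00119617, 0.005; Σλ = 0.00619617.
P(station 2 first) = λ_2/Σλ = 0.005/0.00619617 ≈ 0.8069.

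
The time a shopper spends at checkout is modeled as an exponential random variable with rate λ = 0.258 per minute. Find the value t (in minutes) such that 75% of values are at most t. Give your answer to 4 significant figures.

5.373

Set 1 − e^(−λt) = 0.75, so t = −ln(0.25)/λ = 1.3863/0.258 ≈ 5.37323 minutes.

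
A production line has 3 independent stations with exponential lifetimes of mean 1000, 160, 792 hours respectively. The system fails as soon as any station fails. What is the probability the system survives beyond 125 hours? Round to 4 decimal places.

0.3450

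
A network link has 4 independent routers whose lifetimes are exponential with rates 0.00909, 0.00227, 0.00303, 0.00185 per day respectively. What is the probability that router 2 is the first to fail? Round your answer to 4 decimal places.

0.1398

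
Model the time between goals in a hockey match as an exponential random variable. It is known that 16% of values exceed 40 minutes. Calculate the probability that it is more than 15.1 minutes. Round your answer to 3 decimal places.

0.501

e^(−λ·40) = 0.16 ⇒ λ = −ln(0.16)/40 = 0.0458145.
P(X > 15.1) = e^(−0.0458145·15.1) = e^(−0.6918) ≈ 0.501.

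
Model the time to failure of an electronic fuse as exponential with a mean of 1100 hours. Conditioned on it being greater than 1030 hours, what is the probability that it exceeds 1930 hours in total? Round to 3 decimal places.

The rate is λ = 1/1100 = 0.000909091 per hour.
The exponential is memoryless, so the remaining time is again Exp(λ): the condition X > 1030 is irrelevant.
P(X > 900) = e^(−0.81818) ≈ 0.441.

0.441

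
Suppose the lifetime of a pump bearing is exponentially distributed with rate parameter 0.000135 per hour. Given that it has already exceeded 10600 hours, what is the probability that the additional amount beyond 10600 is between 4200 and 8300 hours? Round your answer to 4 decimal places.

Memoryless: the residual past 10600 is again Exp(λ).
P(4200 < residual < 8300) = e^(−λ·4200) − e^(−λ·8300) = 0.56722 − 0.32612 ≈ 0.2411.

0.2411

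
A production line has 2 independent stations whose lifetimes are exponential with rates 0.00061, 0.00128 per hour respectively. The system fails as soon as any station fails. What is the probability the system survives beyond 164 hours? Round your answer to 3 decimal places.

The time to first failure is exponential with rate Σλ = 0.00061 + 0.00128 = 0.00189.
P(min > 164) = e^(−0.00189·164) = e^(−0.30996) ≈ 0.733.

0.733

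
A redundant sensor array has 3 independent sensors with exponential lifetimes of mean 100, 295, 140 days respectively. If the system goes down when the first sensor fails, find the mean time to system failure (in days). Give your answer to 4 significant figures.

The first failure time is exponential with rate Σλ_i = 1/100 + 1/295 + 1/140 = 0.0205327 per day.
E[min] = 1/Σλ = 1/0.0205327 = 48.7028 days.

48.70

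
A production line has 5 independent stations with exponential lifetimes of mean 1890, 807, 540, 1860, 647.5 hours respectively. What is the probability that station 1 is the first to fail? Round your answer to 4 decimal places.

Rates: λ_i = 1/mean_i → 0.000529101, 0.00123916, 0.00185185, 0.000537634, 0.0015444; Σλ = 0.00570215.
P(station 1 first) = λ_1/Σλ = 0.000529101/0.00570215 ≈ 0.0928.

0.0928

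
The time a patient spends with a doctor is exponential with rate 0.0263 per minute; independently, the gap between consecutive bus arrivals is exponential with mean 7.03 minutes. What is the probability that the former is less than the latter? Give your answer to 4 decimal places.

0.1560

λ_1 = 0.0263, λ_2 = 1/7.03 = 0.142248.
For independent exponentials, P(the former < the latter) = λ_1/(λ_1+λ_2) = 0.0263/0.168548 ≈ 0.1560.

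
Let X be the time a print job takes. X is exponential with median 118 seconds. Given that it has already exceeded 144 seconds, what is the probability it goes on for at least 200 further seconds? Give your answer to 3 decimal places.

0.309

For an exponential, median = ln(2)/λ, so λ = ln 2 / 118 = 0.00587413 per second.
The exponential is memoryless, so the remaining time is again Exp(λ): the condition X > 144 is irrelevant.
P(X > 200) = e^(−1.1748) ≈ 0.309.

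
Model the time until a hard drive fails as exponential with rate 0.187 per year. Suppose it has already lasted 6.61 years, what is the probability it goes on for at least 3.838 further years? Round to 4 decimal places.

P(X > s+t | X > s) = e^(−λ(s+t))/e^(−λs) = e^(−λt), independent of s = 6.61.
P(X > 3.838) = e^(−0.71771) ≈ 0.4879.

0.4879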